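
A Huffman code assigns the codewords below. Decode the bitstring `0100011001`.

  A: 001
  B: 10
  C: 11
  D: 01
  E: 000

Read left to right; each codeword is recognised as soon as it completes (prefix code):
  01→D | 000→E | 11→C | 001→A
Decoded message: DECA

DECA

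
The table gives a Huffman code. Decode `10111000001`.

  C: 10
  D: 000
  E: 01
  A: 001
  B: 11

CBCDE

Read left to right; each codeword is recognised as soon as it completes (prefix code):
  10→C | 11→B | 10→C | 000→D | 01→E
Decoded message: CBCDE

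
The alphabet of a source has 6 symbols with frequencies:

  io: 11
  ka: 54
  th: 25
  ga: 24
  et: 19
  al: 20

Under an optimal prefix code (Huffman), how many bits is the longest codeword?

Merge the two lowest-weight nodes at each step:
io(11) + et(19) → 30
al(20) + ga(24) → 44
th(25) + 30 → 55
44 + ka(54) → 98
55 + 98 → 153
The first pair merged (io, et) ends up deepest, at depth 3.

3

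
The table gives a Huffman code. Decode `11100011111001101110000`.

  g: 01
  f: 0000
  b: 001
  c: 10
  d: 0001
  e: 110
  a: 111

adacgcaf

Read left to right; each codeword is recognised as soon as it completes (prefix code):
  111→a | 0001→d | 111→a | 10→c | 01→g | 10→c | 111→a | 0000→f
Decoded message: adacgcaf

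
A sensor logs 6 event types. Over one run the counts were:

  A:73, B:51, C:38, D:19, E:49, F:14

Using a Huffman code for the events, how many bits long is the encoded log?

Merge the two smallest weights repeatedly:
merge F(14) and D(19): 33
merge 33 and C(38): 71
merge E(49) and B(51): 100
merge 71 and A(73): 144
merge 100 and 144: 244
Total encoded bits = sum of merged weights = 33 + 71 + 100 + 144 + 244 = 592.

592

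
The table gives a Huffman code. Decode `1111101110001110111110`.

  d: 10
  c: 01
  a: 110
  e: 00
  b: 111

babecaba

Read left to right; each codeword is recognised as soon as it completes (prefix code):
  111→b | 110→a | 111→b | 00→e | 01→c | 110→a | 111→b | 110→a
Decoded message: babecaba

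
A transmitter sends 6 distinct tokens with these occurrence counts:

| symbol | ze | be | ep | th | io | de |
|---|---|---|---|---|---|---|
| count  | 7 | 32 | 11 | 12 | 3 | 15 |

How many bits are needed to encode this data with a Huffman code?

186

Merge the two smallest weights repeatedly:
io(3) + ze(7) → 10
10 + ep(11) → 21
th(12) + de(15) → 27
21 + 27 → 48
be(32) + 48 → 80
Total encoded bits = sum of merged weights = 10 + 21 + 27 + 48 + 80 = 186.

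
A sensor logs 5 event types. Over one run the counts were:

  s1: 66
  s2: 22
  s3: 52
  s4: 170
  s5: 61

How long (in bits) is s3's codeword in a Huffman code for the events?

3

Repeatedly merge the two smallest:
s2(22) + s3(52) → 74
s5(61) + s1(66) → 127
74 + 127 → 201
s4(170) + 201 → 371
s3's leaf is at depth 3, giving a 3-bit codeword.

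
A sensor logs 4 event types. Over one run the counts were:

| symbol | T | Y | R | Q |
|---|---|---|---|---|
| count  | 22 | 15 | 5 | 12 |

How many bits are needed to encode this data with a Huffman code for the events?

103

Greedily combine the two least-frequent nodes:
merge R(5) and Q(12): 17
merge Y(15) and 17: 32
merge T(22) and 32: 54
Total encoded bits = sum of merged weights = 17 + 32 + 54 = 103.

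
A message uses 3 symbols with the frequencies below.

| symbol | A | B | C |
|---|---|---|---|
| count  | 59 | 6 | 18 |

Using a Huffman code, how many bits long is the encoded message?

Merge the two smallest weights repeatedly:
combine B(6), C(18) → 24
combine 24, A(59) → 83
The encoded length is the sum of every internal node's weight: 24 + 83 = 107 bits.

107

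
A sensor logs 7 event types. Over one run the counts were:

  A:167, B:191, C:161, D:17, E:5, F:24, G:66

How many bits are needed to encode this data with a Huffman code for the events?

1442

Greedily combine the two least-frequent nodes:
E(5) + D(17) → 22
22 + F(24) → 46
46 + G(66) → 112
112 + C(161) → 273
A(167) + B(191) → 358
273 + 358 → 631
Total encoded bits = sum of merged weights = 22 + 46 + 112 + 273 + 358 + 631 = 1442.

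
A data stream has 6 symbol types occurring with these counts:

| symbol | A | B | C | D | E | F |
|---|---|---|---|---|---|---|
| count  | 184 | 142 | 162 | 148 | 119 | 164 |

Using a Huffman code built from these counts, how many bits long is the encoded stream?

Build the Huffman tree bottom-up:
combine E(119), B(142) → 261
combine D(148), C(162) → 310
combine F(164), A(184) → 348
combine 261, 310 → 571
combine 348, 571 → 919
Each symbol's bit-cost is frequency × depth; summing gives 2409 bits (equivalently 261 + 310 + 348 + 571 + 919).

2409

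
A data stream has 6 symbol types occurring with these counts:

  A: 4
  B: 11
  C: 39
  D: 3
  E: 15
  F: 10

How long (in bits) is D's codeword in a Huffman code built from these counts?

Build the tree from the bottom:
D(3) + A(4) → 7
7 + F(10) → 17
B(11) + E(15) → 26
17 + 26 → 43
C(39) + 43 → 82
D's leaf is at depth 4, giving a 4-bit codeword.

4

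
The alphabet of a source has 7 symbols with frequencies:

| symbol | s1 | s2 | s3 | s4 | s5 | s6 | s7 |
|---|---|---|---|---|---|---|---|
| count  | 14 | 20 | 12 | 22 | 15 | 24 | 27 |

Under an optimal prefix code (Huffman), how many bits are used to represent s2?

3

Build the tree from the bottom:
s3(12) + s1(14) → 26
s5(15) + s2(20) → 35
s4(22) + s6(24) → 46
26 + s7(27) → 53
35 + 46 → 81
53 + 81 → 134
The subtree containing s2 is merged 3 times, so code length = 3.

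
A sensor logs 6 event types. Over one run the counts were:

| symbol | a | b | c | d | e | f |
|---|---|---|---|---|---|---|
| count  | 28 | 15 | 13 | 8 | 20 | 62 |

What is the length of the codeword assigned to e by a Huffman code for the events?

3

Huffman merges, smallest pair first:
combine d(8), c(13) → 21
combine b(15), e(20) → 35
combine 21, a(28) → 49
combine 35, 49 → 84
combine f(62), 84 → 146
The subtree containing e is merged 3 times, so code length = 3.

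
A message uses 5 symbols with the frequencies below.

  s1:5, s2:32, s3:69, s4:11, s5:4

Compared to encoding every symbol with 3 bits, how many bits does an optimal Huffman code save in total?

161

Fixed-length: 3 bits × 121 symbols = 363 bits.
Huffman merges:
s5(4) + s1(5) → 9
9 + s4(11) → 20
20 + s2(32) → 52
52 + s3(69) → 121
Huffman total = 9 + 20 + 52 + 121 = 202 bits.
Saving = 363 − 202 = 161 bits.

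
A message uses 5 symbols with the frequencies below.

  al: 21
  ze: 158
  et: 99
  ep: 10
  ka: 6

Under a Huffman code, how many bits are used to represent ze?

1

Repeatedly merge the two smallest:
ka(6) + ep(10) → 16
16 + al(21) → 37
37 + et(99) → 136
136 + ze(158) → 294
ze is a child of the root — depth 1, so its codeword is a single bit.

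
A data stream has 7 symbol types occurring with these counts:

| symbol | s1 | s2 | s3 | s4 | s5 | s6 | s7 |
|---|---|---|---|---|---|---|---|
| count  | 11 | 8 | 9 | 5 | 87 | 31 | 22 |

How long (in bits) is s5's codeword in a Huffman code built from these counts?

1

Repeatedly merge the two smallest:
s4(5) + s2(8) → 13
s3(9) + s1(11) → 20
13 + 20 → 33
s7(22) + s6(31) → 53
33 + 53 → 86
86 + s5(87) → 173
s5 is a child of the root — depth 1, so its codeword is a single bit.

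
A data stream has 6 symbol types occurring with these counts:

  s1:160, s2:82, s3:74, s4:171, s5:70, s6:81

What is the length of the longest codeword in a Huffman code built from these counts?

Merge the two lowest-weight nodes at each step:
combine s5(70), s3(74) → 144
combine s6(81), s2(82) → 163
combine 144, s1(160) → 304
combine 163, s4(171) → 334
combine 304, 334 → 638
Maximum depth reached is 3.

3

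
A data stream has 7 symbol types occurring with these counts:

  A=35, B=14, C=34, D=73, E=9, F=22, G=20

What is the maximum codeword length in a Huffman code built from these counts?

Merge the two lowest-weight nodes at each step:
merge E(9) and B(14): 23
merge G(20) and F(22): 42
merge 23 and C(34): 57
merge A(35) and 42: 77
merge 57 and D(73): 130
merge 77 and 130: 207
Maximum depth reached is 4.

4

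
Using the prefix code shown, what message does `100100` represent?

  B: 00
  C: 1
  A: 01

Read left to right; each codeword is recognised as soon as it completes (prefix code):
  1→C | 00→B | 1→C | 00→B
Decoded message: CBCB

CBCB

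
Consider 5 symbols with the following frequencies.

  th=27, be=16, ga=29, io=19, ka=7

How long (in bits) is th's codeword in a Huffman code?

Build the tree from the bottom:
combine ka(7), be(16) → 23
combine io(19), 23 → 42
combine th(27), ga(29) → 56
combine 42, 56 → 98
The subtree containing th is merged 2 times, so code length = 2.

2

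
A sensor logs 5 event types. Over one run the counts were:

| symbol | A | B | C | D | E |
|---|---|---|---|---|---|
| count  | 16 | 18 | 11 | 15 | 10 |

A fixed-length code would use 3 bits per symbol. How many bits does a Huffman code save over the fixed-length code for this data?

49

Fixed-length: 3 bits × 70 symbols = 210 bits.
Huffman merges:
merge E(10) and C(11): 21
merge D(15) and A(16): 31
merge B(18) and 21: 39
merge 31 and 39: 70
Huffman total = 21 + 31 + 39 + 70 = 161 bits.
Saving = 210 − 161 = 49 bits.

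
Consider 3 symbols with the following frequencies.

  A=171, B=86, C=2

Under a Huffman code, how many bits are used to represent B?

2

Build the tree from the bottom:
C(2) + B(86) → 88
88 + A(171) → 259
The subtree containing B is merged 2 times, so code length = 2.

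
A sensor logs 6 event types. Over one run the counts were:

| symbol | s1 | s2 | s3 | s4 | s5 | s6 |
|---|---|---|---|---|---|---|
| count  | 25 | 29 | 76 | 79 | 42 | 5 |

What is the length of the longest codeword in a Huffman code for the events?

Merge the two lowest-weight nodes at each step:
combine s6(5), s1(25) → 30
combine s2(29), 30 → 59
combine s5(42), 59 → 101
combine s3(76), s4(79) → 155
combine 101, 155 → 256
Maximum depth reached is 4.

4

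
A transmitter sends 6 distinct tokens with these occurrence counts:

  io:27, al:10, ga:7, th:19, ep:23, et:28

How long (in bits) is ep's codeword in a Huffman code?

2

Huffman merges, smallest pair first:
combine ga(7), al(10) → 17
combine 17, th(19) → 36
combine ep(23), io(27) → 50
combine et(28), 36 → 64
combine 50, 64 → 114
ep's leaf is at depth 2, giving a 2-bit codeword.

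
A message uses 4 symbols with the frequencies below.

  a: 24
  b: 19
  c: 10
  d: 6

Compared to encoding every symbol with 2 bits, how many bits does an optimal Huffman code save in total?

8

Fixed-length: 2 bits × 59 symbols = 118 bits.
Huffman merges:
merge d(6) and c(10): 16
merge 16 and b(19): 35
merge a(24) and 35: 59
Huffman total = 16 + 35 + 59 = 110 bits.
Saving = 118 − 110 = 8 bits.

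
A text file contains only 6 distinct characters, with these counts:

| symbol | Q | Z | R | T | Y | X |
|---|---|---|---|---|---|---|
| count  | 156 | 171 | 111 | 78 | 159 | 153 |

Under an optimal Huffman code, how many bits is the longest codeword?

3

Merge the two lowest-weight nodes at each step:
merge T(78) and R(111): 189
merge X(153) and Q(156): 309
merge Y(159) and Z(171): 330
merge 189 and 309: 498
merge 330 and 498: 828
The rarest symbols sit at the bottom; the longest codeword is 3 bits.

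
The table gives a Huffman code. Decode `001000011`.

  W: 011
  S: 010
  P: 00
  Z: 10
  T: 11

PZPW

Read left to right; each codeword is recognised as soon as it completes (prefix code):
  00→P | 10→Z | 00→P | 011→W
Decoded message: PZPW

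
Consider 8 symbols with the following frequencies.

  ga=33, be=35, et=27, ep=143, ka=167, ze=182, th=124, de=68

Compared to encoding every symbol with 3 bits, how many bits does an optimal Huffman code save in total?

194

Fixed-length: 3 bits × 779 symbols = 2337 bits.
Huffman merges:
combine et(27), ga(33) → 60
combine be(35), 60 → 95
combine de(68), 95 → 163
combine th(124), ep(143) → 267
combine 163, ka(167) → 330
combine ze(182), 267 → 449
combine 330, 449 → 779
Huffman total = 60 + 95 + 163 + 267 + 330 + 449 + 779 = 2143 bits.
Saving = 2337 − 2143 = 194 bits.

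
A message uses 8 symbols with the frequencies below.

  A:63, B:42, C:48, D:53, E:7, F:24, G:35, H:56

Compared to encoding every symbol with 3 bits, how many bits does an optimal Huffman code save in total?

32

Fixed-length: 3 bits × 328 symbols = 984 bits.
Huffman merges:
merge E(7) and F(24): 31
merge 31 and G(35): 66
merge B(42) and C(48): 90
merge D(53) and H(56): 109
merge A(63) and 66: 129
merge 90 and 109: 199
merge 129 and 199: 328
Huffman total = 31 + 66 + 90 + 109 + 129 + 199 + 328 = 952 bits.
Saving = 984 − 952 = 32 bits.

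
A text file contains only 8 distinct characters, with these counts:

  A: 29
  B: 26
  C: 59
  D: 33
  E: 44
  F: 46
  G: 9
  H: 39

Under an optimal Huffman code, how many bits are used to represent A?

Build the tree from the bottom:
combine G(9), B(26) → 35
combine A(29), D(33) → 62
combine 35, H(39) → 74
combine E(44), F(46) → 90
combine C(59), 62 → 121
combine 74, 90 → 164
combine 121, 164 → 285
A's leaf is at depth 3, giving a 3-bit codeword.

3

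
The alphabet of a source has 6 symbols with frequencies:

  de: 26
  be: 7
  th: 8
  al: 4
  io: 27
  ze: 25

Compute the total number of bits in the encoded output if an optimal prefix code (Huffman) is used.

224

Greedily combine the two least-frequent nodes:
merge al(4) and be(7): 11
merge th(8) and 11: 19
merge 19 and ze(25): 44
merge de(26) and io(27): 53
merge 44 and 53: 97
Each symbol's bit-cost is frequency × depth; summing gives 224 bits (equivalently 11 + 19 + 44 + 53 + 97).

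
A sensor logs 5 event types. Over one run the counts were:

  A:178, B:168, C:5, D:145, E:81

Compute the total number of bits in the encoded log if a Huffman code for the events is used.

1240

Build the Huffman tree bottom-up:
combine C(5), E(81) → 86
combine 86, D(145) → 231
combine B(168), A(178) → 346
combine 231, 346 → 577
Total encoded bits = sum of merged weights = 86 + 231 + 346 + 577 = 1240.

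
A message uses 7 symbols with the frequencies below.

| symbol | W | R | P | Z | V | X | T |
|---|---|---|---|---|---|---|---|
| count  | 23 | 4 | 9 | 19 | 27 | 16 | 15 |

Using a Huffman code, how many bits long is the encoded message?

302

Greedily combine the two least-frequent nodes:
R(4) + P(9) → 13
13 + T(15) → 28
X(16) + Z(19) → 35
W(23) + V(27) → 50
28 + 35 → 63
50 + 63 → 113
Each symbol's bit-cost is frequency × depth; summing gives 302 bits (equivalently 13 + 28 + 35 + 50 + 63 + 113).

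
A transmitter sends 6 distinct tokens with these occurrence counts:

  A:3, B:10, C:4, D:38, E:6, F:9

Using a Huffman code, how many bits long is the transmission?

141

Greedily combine the two least-frequent nodes:
combine A(3), C(4) → 7
combine E(6), 7 → 13
combine F(9), B(10) → 19
combine 13, 19 → 32
combine 32, D(38) → 70
Total encoded bits = sum of merged weights = 7 + 13 + 19 + 32 + 70 = 141.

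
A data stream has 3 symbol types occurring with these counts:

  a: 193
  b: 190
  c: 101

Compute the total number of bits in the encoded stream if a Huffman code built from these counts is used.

775

Greedily combine the two least-frequent nodes:
c(101) + b(190) → 291
a(193) + 291 → 484
Each symbol's bit-cost is frequency × depth; summing gives 775 bits (equivalently 291 + 484).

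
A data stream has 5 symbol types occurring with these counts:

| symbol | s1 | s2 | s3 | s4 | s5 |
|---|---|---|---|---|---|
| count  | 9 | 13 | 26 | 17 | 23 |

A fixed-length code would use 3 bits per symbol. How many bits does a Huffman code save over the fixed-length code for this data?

66

Fixed-length: 3 bits × 88 symbols = 264 bits.
Huffman merges:
s1(9) + s2(13) → 22
s4(17) + 22 → 39
s5(23) + s3(26) → 49
39 + 49 → 88
Huffman total = 22 + 39 + 49 + 88 = 198 bits.
Saving = 264 − 198 = 66 bits.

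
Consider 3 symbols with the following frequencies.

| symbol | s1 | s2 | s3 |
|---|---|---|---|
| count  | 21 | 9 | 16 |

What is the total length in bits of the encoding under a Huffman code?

Greedily combine the two least-frequent nodes:
merge s2(9) and s3(16): 25
merge s1(21) and 25: 46
The encoded length is the sum of every internal node's weight: 25 + 46 = 71 bits.

71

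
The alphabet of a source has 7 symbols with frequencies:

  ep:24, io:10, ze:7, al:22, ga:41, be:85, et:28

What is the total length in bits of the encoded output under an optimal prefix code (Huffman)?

Merge the two smallest weights repeatedly:
ze(7) + io(10) → 17
17 + al(22) → 39
ep(24) + et(28) → 52
39 + ga(41) → 80
52 + 80 → 132
be(85) + 132 → 217
Total encoded bits = sum of merged weights = 17 + 39 + 52 + 80 + 132 + 217 = 537.

537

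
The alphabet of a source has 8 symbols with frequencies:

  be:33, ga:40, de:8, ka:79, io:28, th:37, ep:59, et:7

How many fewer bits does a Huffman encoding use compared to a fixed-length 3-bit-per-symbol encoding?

Fixed-length: 3 bits × 291 symbols = 873 bits.
Huffman merges:
merge et(7) and de(8): 15
merge 15 and io(28): 43
merge be(33) and th(37): 70
merge ga(40) and 43: 83
merge ep(59) and 70: 129
merge ka(79) and 83: 162
merge 129 and 162: 291
Huffman total = 15 + 43 + 70 + 83 + 129 + 162 + 291 = 793 bits.
Saving = 873 − 793 = 80 bits.

80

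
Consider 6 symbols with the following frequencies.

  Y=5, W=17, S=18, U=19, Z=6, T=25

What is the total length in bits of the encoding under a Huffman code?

Build the Huffman tree bottom-up:
Y(5) + Z(6) → 11
11 + W(17) → 28
S(18) + U(19) → 37
T(25) + 28 → 53
37 + 53 → 90
Each symbol's bit-cost is frequency × depth; summing gives 219 bits (equivalently 11 + 28 + 37 + 53 + 90).

219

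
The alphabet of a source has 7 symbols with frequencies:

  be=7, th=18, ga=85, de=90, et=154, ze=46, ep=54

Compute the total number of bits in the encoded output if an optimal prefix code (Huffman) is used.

Merge the two smallest weights repeatedly:
be(7) + th(18) → 25
25 + ze(46) → 71
ep(54) + 71 → 125
ga(85) + de(90) → 175
125 + et(154) → 279
175 + 279 → 454
The encoded length is the sum of every internal node's weight: 25 + 71 + 125 + 175 + 279 + 454 = 1129 bits.

1129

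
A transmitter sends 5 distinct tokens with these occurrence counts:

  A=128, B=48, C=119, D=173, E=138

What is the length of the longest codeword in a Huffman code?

Merge the two lowest-weight nodes at each step:
B(48) + C(119) → 167
A(128) + E(138) → 266
167 + D(173) → 340
266 + 340 → 606
The rarest symbols sit at the bottom; the longest codeword is 3 bits.

3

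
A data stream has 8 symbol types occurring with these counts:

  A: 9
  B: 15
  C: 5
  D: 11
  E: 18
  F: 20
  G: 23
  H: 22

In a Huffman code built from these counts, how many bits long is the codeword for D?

Huffman merges, smallest pair first:
C(5) + A(9) → 14
D(11) + 14 → 25
B(15) + E(18) → 33
F(20) + H(22) → 42
G(23) + 25 → 48
33 + 42 → 75
48 + 75 → 123
D's leaf is at depth 3, giving a 3-bit codeword.

3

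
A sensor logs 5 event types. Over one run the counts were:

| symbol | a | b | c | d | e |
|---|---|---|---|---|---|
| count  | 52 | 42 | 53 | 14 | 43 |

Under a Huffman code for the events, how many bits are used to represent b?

Huffman merges, smallest pair first:
d(14) + b(42) → 56
e(43) + a(52) → 95
c(53) + 56 → 109
95 + 109 → 204
b sits 3 levels below the root, so its codeword is 3 bits.

3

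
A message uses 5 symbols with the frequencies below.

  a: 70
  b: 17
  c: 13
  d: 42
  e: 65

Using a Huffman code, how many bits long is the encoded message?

444

Build the Huffman tree bottom-up:
c(13) + b(17) → 30
30 + d(42) → 72
e(65) + a(70) → 135
72 + 135 → 207
Each symbol's bit-cost is frequency × depth; summing gives 444 bits (equivalently 30 + 72 + 135 + 207).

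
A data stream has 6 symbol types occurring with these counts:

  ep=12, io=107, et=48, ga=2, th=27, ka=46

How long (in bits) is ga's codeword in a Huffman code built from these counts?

Build the tree from the bottom:
ga(2) + ep(12) → 14
14 + th(27) → 41
41 + ka(46) → 87
et(48) + 87 → 135
io(107) + 135 → 242
The subtree containing ga is merged 5 times, so code length = 5.

5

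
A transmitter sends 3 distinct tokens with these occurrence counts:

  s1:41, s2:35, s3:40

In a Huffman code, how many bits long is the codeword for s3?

2

Repeatedly merge the two smallest:
combine s2(35), s3(40) → 75
combine s1(41), 75 → 116
The subtree containing s3 is merged 2 times, so code length = 2.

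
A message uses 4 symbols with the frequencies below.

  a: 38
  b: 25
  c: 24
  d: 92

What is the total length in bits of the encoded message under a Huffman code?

315

Build the Huffman tree bottom-up:
merge c(24) and b(25): 49
merge a(38) and 49: 87
merge 87 and d(92): 179
Total encoded bits = sum of merged weights = 49 + 87 + 179 = 315.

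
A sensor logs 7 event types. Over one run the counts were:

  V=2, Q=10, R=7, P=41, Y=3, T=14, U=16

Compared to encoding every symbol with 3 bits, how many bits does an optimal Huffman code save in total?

65

Fixed-length: 3 bits × 93 symbols = 279 bits.
Huffman merges:
merge V(2) and Y(3): 5
merge 5 and R(7): 12
merge Q(10) and 12: 22
merge T(14) and U(16): 30
merge 22 and 30: 52
merge P(41) and 52: 93
Huffman total = 5 + 12 + 22 + 30 + 52 + 93 = 214 bits.
Saving = 279 − 214 = 65 bits.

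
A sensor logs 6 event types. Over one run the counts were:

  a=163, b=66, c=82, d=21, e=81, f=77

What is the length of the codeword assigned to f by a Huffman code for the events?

Repeatedly merge the two smallest:
d(21) + b(66) → 87
f(77) + e(81) → 158
c(82) + 87 → 169
158 + a(163) → 321
169 + 321 → 490
f sits 3 levels below the root, so its codeword is 3 bits.

3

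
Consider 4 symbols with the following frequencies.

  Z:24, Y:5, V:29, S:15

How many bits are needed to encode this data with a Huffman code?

137

Greedily combine the two least-frequent nodes:
combine Y(5), S(15) → 20
combine 20, Z(24) → 44
combine V(29), 44 → 73
Total encoded bits = sum of merged weights = 20 + 44 + 73 = 137.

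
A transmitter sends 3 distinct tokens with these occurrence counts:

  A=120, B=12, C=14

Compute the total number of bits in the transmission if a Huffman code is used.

Build the Huffman tree bottom-up:
combine B(12), C(14) → 26
combine 26, A(120) → 146
Total encoded bits = sum of merged weights = 26 + 146 = 172.

172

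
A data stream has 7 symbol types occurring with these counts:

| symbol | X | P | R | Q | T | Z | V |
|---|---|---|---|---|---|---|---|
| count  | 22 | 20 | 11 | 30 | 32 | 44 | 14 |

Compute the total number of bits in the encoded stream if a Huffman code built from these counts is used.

468

Greedily combine the two least-frequent nodes:
R(11) + V(14) → 25
P(20) + X(22) → 42
25 + Q(30) → 55
T(32) + 42 → 74
Z(44) + 55 → 99
74 + 99 → 173
Each symbol's bit-cost is frequency × depth; summing gives 468 bits (equivalently 25 + 42 + 55 + 74 + 99 + 173).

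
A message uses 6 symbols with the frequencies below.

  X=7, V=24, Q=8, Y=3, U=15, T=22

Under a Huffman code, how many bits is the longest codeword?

4

Merge the two lowest-weight nodes at each step:
combine Y(3), X(7) → 10
combine Q(8), 10 → 18
combine U(15), 18 → 33
combine T(22), V(24) → 46
combine 33, 46 → 79
Maximum depth reached is 4.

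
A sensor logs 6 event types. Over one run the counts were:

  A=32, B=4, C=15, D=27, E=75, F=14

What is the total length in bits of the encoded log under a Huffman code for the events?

Merge the two smallest weights repeatedly:
merge B(4) and F(14): 18
merge C(15) and 18: 33
merge D(27) and A(32): 59
merge 33 and 59: 92
merge E(75) and 92: 167
The encoded length is the sum of every internal node's weight: 18 + 33 + 59 + 92 + 167 = 369 bits.

369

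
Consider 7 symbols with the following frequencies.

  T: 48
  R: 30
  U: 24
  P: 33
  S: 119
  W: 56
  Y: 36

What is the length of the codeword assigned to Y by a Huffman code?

3

Repeatedly merge the two smallest:
merge U(24) and R(30): 54
merge P(33) and Y(36): 69
merge T(48) and 54: 102
merge W(56) and 69: 125
merge 102 and S(119): 221
merge 125 and 221: 346
Y's leaf is at depth 3, giving a 3-bit codeword.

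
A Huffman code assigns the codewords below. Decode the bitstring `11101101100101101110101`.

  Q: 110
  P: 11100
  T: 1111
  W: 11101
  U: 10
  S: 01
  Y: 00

WUQSSUWS

Read left to right; each codeword is recognised as soon as it completes (prefix code):
  11101→W | 10→U | 110→Q | 01→S | 01→S | 10→U | 11101→W | 01→S
Decoded message: WUQSSUWS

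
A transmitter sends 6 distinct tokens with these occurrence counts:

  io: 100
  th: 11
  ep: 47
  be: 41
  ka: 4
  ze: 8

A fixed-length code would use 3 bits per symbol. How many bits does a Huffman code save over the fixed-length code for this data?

Fixed-length: 3 bits × 211 symbols = 633 bits.
Huffman merges:
combine ka(4), ze(8) → 12
combine th(11), 12 → 23
combine 23, be(41) → 64
combine ep(47), 64 → 111
combine io(100), 111 → 211
Huffman total = 12 + 23 + 64 + 111 + 211 = 421 bits.
Saving = 633 − 421 = 212 bits.

212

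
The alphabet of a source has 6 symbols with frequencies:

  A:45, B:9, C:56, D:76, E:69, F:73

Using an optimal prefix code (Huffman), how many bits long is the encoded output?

820

Merge the two smallest weights repeatedly:
combine B(9), A(45) → 54
combine 54, C(56) → 110
combine E(69), F(73) → 142
combine D(76), 110 → 186
combine 142, 186 → 328
Total encoded bits = sum of merged weights = 54 + 110 + 142 + 186 + 328 = 820.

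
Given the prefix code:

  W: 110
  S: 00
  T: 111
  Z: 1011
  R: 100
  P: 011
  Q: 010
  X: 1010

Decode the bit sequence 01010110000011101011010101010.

Read left to right; each codeword is recognised as soon as it completes (prefix code):
  010→Q | 1011→Z | 00→S | 00→S | 011→P | 1010→X | 110→W | 1010→X | 1010→X
Decoded message: QZSSPXWXX

QZSSPXWXX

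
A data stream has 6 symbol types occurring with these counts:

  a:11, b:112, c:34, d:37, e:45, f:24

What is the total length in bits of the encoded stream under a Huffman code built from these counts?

Merge the two smallest weights repeatedly:
combine a(11), f(24) → 35
combine c(34), 35 → 69
combine d(37), e(45) → 82
combine 69, 82 → 151
combine b(112), 151 → 263
Each symbol's bit-cost is frequency × depth; summing gives 600 bits (equivalently 35 + 69 + 82 + 151 + 263).

600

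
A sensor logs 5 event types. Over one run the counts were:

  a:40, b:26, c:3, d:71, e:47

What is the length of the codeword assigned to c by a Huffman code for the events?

Build the tree from the bottom:
merge c(3) and b(26): 29
merge 29 and a(40): 69
merge e(47) and 69: 116
merge d(71) and 116: 187
The subtree containing c is merged 4 times, so code length = 4.

4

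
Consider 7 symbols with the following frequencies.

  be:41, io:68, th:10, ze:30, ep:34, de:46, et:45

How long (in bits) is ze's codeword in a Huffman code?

4

Repeatedly merge the two smallest:
combine th(10), ze(30) → 40
combine ep(34), 40 → 74
combine be(41), et(45) → 86
combine de(46), io(68) → 114
combine 74, 86 → 160
combine 114, 160 → 274
ze sits 4 levels below the root, so its codeword is 4 bits.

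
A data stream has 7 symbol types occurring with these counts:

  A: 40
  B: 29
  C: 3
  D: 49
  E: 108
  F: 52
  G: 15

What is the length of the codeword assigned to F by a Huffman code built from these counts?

Huffman merges, smallest pair first:
merge C(3) and G(15): 18
merge 18 and B(29): 47
merge A(40) and 47: 87
merge D(49) and F(52): 101
merge 87 and 101: 188
merge E(108) and 188: 296
F sits 3 levels below the root, so its codeword is 3 bits.

3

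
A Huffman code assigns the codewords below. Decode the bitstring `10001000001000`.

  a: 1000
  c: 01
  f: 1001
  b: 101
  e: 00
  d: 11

Read left to right; each codeword is recognised as soon as it completes (prefix code):
  1000→a | 1000→a | 00→e | 1000→a
Decoded message: aaea

aaea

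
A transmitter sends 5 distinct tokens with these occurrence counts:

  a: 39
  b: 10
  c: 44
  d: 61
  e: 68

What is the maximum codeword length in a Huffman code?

Merge the two lowest-weight nodes at each step:
combine b(10), a(39) → 49
combine c(44), 49 → 93
combine d(61), e(68) → 129
combine 93, 129 → 222
Maximum depth reached is 3.

3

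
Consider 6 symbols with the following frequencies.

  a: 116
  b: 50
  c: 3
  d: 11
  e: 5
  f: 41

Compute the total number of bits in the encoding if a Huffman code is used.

Build the Huffman tree bottom-up:
combine c(3), e(5) → 8
combine 8, d(11) → 19
combine 19, f(41) → 60
combine b(50), 60 → 110
combine 110, a(116) → 226
Each symbol's bit-cost is frequency × depth; summing gives 423 bits (equivalently 8 + 19 + 60 + 110 + 226).

423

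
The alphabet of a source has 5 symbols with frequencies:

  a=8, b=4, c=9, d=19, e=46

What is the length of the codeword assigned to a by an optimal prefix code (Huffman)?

4

Huffman merges, smallest pair first:
merge b(4) and a(8): 12
merge c(9) and 12: 21
merge d(19) and 21: 40
merge 40 and e(46): 86
The subtree containing a is merged 4 times, so code length = 4.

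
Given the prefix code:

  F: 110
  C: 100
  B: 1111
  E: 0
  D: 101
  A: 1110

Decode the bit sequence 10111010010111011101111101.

Read left to right; each codeword is recognised as soon as it completes (prefix code):
  101→D | 110→F | 100→C | 101→D | 110→F | 1110→A | 1111→B | 101→D
Decoded message: DFCDFABD

DFCDFABD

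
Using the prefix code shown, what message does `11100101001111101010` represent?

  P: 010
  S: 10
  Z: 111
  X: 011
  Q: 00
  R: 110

Read left to right; each codeword is recognised as soon as it completes (prefix code):
  111→Z | 00→Q | 10→S | 10→S | 011→X | 111→Z | 010→P | 10→S
Decoded message: ZQSSXZPS

ZQSSXZPS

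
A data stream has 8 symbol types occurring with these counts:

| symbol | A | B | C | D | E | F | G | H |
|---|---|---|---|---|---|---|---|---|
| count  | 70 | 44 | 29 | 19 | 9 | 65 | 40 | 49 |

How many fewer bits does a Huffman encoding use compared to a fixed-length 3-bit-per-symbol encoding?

50

Fixed-length: 3 bits × 325 symbols = 975 bits.
Huffman merges:
combine E(9), D(19) → 28
combine 28, C(29) → 57
combine G(40), B(44) → 84
combine H(49), 57 → 106
combine F(65), A(70) → 135
combine 84, 106 → 190
combine 135, 190 → 325
Huffman total = 28 + 57 + 84 + 106 + 135 + 190 + 325 = 925 bits.
Saving = 975 − 925 = 50 bits.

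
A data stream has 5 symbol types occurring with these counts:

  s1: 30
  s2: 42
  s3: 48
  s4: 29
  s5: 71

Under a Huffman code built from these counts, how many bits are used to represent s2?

2

Build the tree from the bottom:
merge s4(29) and s1(30): 59
merge s2(42) and s3(48): 90
merge 59 and s5(71): 130
merge 90 and 130: 220
s2's leaf is at depth 2, giving a 2-bit codeword.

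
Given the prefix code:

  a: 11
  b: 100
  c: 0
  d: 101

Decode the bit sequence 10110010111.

dbda

Read left to right; each codeword is recognised as soon as it completes (prefix code):
  101→d | 100→b | 101→d | 11→a
Decoded message: dbda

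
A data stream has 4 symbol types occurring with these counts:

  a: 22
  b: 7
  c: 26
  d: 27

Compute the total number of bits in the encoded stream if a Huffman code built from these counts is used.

164

Greedily combine the two least-frequent nodes:
combine b(7), a(22) → 29
combine c(26), d(27) → 53
combine 29, 53 → 82
Total encoded bits = sum of merged weights = 29 + 53 + 82 = 164.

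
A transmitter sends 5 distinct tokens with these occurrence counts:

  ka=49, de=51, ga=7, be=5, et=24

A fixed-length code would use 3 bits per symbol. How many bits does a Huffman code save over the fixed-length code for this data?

Fixed-length: 3 bits × 136 symbols = 408 bits.
Huffman merges:
combine be(5), ga(7) → 12
combine 12, et(24) → 36
combine 36, ka(49) → 85
combine de(51), 85 → 136
Huffman total = 12 + 36 + 85 + 136 = 269 bits.
Saving = 408 − 269 = 139 bits.

139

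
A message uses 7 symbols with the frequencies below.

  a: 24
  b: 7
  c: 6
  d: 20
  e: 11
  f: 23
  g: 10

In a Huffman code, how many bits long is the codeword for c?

4

Repeatedly merge the two smallest:
c(6) + b(7) → 13
g(10) + e(11) → 21
13 + d(20) → 33
21 + f(23) → 44
a(24) + 33 → 57
44 + 57 → 101
c's leaf is at depth 4, giving a 4-bit codeword.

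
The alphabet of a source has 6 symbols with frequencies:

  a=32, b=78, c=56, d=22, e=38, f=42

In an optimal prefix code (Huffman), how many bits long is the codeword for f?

Repeatedly merge the two smallest:
merge d(22) and a(32): 54
merge e(38) and f(42): 80
merge 54 and c(56): 110
merge b(78) and 80: 158
merge 110 and 158: 268
The subtree containing f is merged 3 times, so code length = 3.

3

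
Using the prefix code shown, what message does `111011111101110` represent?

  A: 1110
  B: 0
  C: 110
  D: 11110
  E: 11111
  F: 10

Read left to right; each codeword is recognised as soon as it completes (prefix code):
  1110→A | 11111→E | 10→F | 1110→A
Decoded message: AEFA

AEFA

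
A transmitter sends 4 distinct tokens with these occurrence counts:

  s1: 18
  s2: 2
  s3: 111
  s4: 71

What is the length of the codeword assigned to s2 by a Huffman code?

3

Huffman merges, smallest pair first:
s2(2) + s1(18) → 20
20 + s4(71) → 91
91 + s3(111) → 202
s2 sits 3 levels below the root, so its codeword is 3 bits.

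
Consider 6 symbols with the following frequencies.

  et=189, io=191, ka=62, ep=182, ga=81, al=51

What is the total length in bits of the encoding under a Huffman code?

Build the Huffman tree bottom-up:
al(51) + ka(62) → 113
ga(81) + 113 → 194
ep(182) + et(189) → 371
io(191) + 194 → 385
371 + 385 → 756
Each symbol's bit-cost is frequency × depth; summing gives 1819 bits (equivalently 113 + 194 + 371 + 385 + 756).

1819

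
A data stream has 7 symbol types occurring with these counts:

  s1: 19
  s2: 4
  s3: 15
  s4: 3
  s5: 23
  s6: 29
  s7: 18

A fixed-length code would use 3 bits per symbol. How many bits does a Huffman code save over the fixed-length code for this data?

45

Fixed-length: 3 bits × 111 symbols = 333 bits.
Huffman merges:
combine s4(3), s2(4) → 7
combine 7, s3(15) → 22
combine s7(18), s1(19) → 37
combine 22, s5(23) → 45
combine s6(29), 37 → 66
combine 45, 66 → 111
Huffman total = 7 + 22 + 37 + 45 + 66 + 111 = 288 bits.
Saving = 333 − 288 = 45 bits.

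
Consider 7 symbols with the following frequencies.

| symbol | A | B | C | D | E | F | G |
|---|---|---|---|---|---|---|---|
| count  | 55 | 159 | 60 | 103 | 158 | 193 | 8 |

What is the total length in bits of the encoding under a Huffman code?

1884

Build the Huffman tree bottom-up:
combine G(8), A(55) → 63
combine C(60), 63 → 123
combine D(103), 123 → 226
combine E(158), B(159) → 317
combine F(193), 226 → 419
combine 317, 419 → 736
The encoded length is the sum of every internal node's weight: 63 + 123 + 226 + 317 + 419 + 736 = 1884 bits.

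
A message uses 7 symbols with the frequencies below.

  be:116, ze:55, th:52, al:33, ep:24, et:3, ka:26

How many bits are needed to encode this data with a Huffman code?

775

Greedily combine the two least-frequent nodes:
et(3) + ep(24) → 27
ka(26) + 27 → 53
al(33) + th(52) → 85
53 + ze(55) → 108
85 + 108 → 193
be(116) + 193 → 309
The encoded length is the sum of every internal node's weight: 27 + 53 + 85 + 108 + 193 + 309 = 775 bits.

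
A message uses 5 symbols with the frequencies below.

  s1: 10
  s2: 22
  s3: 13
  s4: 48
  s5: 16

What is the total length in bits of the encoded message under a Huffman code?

Build the Huffman tree bottom-up:
s1(10) + s3(13) → 23
s5(16) + s2(22) → 38
23 + 38 → 61
s4(48) + 61 → 109
Total encoded bits = sum of merged weights = 23 + 38 + 61 + 109 = 231.

231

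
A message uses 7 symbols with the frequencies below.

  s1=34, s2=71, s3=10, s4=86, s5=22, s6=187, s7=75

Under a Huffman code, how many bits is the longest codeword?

5

Merge the two lowest-weight nodes at each step:
merge s3(10) and s5(22): 32
merge 32 and s1(34): 66
merge 66 and s2(71): 137
merge s7(75) and s4(86): 161
merge 137 and 161: 298
merge s6(187) and 298: 485
The first pair merged (s3, s5) ends up deepest, at depth 5.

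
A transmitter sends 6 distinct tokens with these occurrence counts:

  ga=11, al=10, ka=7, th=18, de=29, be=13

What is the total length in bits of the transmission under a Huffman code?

Merge the two smallest weights repeatedly:
merge ka(7) and al(10): 17
merge ga(11) and be(13): 24
merge 17 and th(18): 35
merge 24 and de(29): 53
merge 35 and 53: 88
Total encoded bits = sum of merged weights = 17 + 24 + 35 + 53 + 88 = 217.

217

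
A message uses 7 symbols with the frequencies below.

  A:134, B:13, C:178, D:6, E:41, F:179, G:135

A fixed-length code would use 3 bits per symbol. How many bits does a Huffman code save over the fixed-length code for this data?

413

Fixed-length: 3 bits × 686 symbols = 2058 bits.
Huffman merges:
merge D(6) and B(13): 19
merge 19 and E(41): 60
merge 60 and A(134): 194
merge G(135) and C(178): 313
merge F(179) and 194: 373
merge 313 and 373: 686
Huffman total = 19 + 60 + 194 + 313 + 373 + 686 = 1645 bits.
Saving = 2058 − 1645 = 413 bits.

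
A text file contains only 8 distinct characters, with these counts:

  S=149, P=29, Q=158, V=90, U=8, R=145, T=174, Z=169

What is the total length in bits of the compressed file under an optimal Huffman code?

Greedily combine the two least-frequent nodes:
combine U(8), P(29) → 37
combine 37, V(90) → 127
combine 127, R(145) → 272
combine S(149), Q(158) → 307
combine Z(169), T(174) → 343
combine 272, 307 → 579
combine 343, 579 → 922
The encoded length is the sum of every internal node's weight: 37 + 127 + 272 + 307 + 343 + 579 + 922 = 2587 bits.

2587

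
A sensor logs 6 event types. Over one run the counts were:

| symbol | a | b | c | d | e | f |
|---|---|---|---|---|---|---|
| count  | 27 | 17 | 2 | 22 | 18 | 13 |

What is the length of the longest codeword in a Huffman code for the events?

4

Merge the two lowest-weight nodes at each step:
c(2) + f(13) → 15
15 + b(17) → 32
e(18) + d(22) → 40
a(27) + 32 → 59
40 + 59 → 99
The first pair merged (c, f) ends up deepest, at depth 4.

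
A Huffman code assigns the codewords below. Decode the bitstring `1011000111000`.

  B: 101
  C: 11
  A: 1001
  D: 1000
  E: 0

BDCD

Read left to right; each codeword is recognised as soon as it completes (prefix code):
  101→B | 1000→D | 11→C | 1000→D
Decoded message: BDCD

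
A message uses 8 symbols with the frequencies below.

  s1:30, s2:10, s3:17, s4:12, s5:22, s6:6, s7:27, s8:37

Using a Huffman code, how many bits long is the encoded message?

460

Merge the two smallest weights repeatedly:
merge s6(6) and s2(10): 16
merge s4(12) and 16: 28
merge s3(17) and s5(22): 39
merge s7(27) and 28: 55
merge s1(30) and s8(37): 67
merge 39 and 55: 94
merge 67 and 94: 161
The encoded length is the sum of every internal node's weight: 16 + 28 + 39 + 55 + 67 + 94 + 161 = 460 bits.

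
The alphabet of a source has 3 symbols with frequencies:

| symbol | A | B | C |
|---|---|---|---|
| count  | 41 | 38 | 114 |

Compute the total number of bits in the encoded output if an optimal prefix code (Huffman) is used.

Build the Huffman tree bottom-up:
B(38) + A(41) → 79
79 + C(114) → 193
Total encoded bits = sum of merged weights = 79 + 193 = 272.

272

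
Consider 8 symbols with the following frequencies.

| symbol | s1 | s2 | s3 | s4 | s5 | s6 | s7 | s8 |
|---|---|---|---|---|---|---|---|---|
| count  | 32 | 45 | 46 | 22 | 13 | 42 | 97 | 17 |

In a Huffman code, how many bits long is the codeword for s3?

Build the tree from the bottom:
combine s5(13), s8(17) → 30
combine s4(22), 30 → 52
combine s1(32), s6(42) → 74
combine s2(45), s3(46) → 91
combine 52, 74 → 126
combine 91, s7(97) → 188
combine 126, 188 → 314
s3's leaf is at depth 3, giving a 3-bit codeword.

3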